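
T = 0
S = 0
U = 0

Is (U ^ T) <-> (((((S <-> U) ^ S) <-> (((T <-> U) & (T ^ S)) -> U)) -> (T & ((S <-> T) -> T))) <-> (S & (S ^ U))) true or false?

U ^ T = 0 ^ 0 = 0
S <-> U = 0 <-> 0 = 1
(S <-> U) ^ S = 1 ^ 0 = 1
T <-> U = 0 <-> 0 = 1
T ^ S = 0 ^ 0 = 0
(T <-> U) & (T ^ S) = 1 & 0 = 0
((T <-> U) & (T ^ S)) -> U = 0 -> 0 = 1
((S <-> U) ^ S) <-> (((T <-> U) & (T ^ S)) -> U) = 1 <-> 1 = 1
S <-> T = 0 <-> 0 = 1
(S <-> T) -> T = 1 -> 0 = 0
T & ((S <-> T) -> T) = 0 & 0 = 0
(((S <-> U) ^ S) <-> (((T <-> U) & (T ^ S)) -> U)) -> (T & ((S <-> T) -> T)) = 1 -> 0 = 0
S ^ U = 0 ^ 0 = 0
S & (S ^ U) = 0 & 0 = 0
((((S <-> U) ^ S) <-> (((T <-> U) & (T ^ S)) -> U)) -> (T & ((S <-> T) -> T))) <-> (S & (S ^ U)) = 0 <-> 0 = 1
(U ^ T) <-> (((((S <-> U) ^ S) <-> (((T <-> U) & (T ^ S)) -> U)) -> (T & ((S <-> T) -> T))) <-> (S & (S ^ U))) = 0 <-> 1 = 0

0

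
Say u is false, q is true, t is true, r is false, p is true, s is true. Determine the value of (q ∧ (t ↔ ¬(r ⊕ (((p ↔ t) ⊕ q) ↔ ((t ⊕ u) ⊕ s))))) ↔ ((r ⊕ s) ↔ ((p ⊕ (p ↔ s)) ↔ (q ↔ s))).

p ↔ t = True ↔ True = True
(p ↔ t) ⊕ q = True ⊕ True = False
t ⊕ u = True ⊕ False = True
(t ⊕ u) ⊕ s = True ⊕ True = False
((p ↔ t) ⊕ q) ↔ ((t ⊕ u) ⊕ s) = False ↔ False = True
r ⊕ (((p ↔ t) ⊕ q) ↔ ((t ⊕ u) ⊕ s)) = False ⊕ True = True
¬(r ⊕ (((p ↔ t) ⊕ q) ↔ ((t ⊕ u) ⊕ s))) = ¬True = False
t ↔ ¬(r ⊕ (((p ↔ t) ⊕ q) ↔ ((t ⊕ u) ⊕ s))) = True ↔ False = False
q ∧ (t ↔ ¬(r ⊕ (((p ↔ t) ⊕ q) ↔ ((t ⊕ u) ⊕ s)))) = True ∧ False = False
r ⊕ s = False ⊕ True = True
p ↔ s = True ↔ True = True
p ⊕ (p ↔ s) = True ⊕ True = False
q ↔ s = True ↔ True = True
(p ⊕ (p ↔ s)) ↔ (q ↔ s) = False ↔ True = False
(r ⊕ s) ↔ ((p ⊕ (p ↔ s)) ↔ (q ↔ s)) = True ↔ False = False
(q ∧ (t ↔ ¬(r ⊕ (((p ↔ t) ⊕ q) ↔ ((t ⊕ u) ⊕ s))))) ↔ ((r ⊕ s) ↔ ((p ⊕ (p ↔ s)) ↔ (q ↔ s))) = False ↔ False = True

True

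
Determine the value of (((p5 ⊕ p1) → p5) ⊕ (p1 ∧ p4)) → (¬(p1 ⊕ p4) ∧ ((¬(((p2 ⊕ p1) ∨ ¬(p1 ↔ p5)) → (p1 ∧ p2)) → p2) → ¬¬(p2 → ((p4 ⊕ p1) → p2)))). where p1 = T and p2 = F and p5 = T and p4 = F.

F

p5 ⊕ p1 = T ⊕ T = F
(p5 ⊕ p1) → p5 = F → T = T
p1 ∧ p4 = T ∧ F = F
((p5 ⊕ p1) → p5) ⊕ (p1 ∧ p4) = T ⊕ F = T
p1 ⊕ p4 = T ⊕ F = T
¬(p1 ⊕ p4) = ¬T = F
p2 ⊕ p1 = F ⊕ T = T
p1 ↔ p5 = T ↔ T = T
¬(p1 ↔ p5) = ¬T = F
(p2 ⊕ p1) ∨ ¬(p1 ↔ p5) = T ∨ F = T
p1 ∧ p2 = T ∧ F = F
((p2 ⊕ p1) ∨ ¬(p1 ↔ p5)) → (p1 ∧ p2) = T → F = F
¬(((p2 ⊕ p1) ∨ ¬(p1 ↔ p5)) → (p1 ∧ p2)) = ¬F = T
¬(((p2 ⊕ p1) ∨ ¬(p1 ↔ p5)) → (p1 ∧ p2)) → p2 = T → F = F
p4 ⊕ p1 = F ⊕ T = T
(p4 ⊕ p1) → p2 = T → F = F
p2 → ((p4 ⊕ p1) → p2) = F → F = T
¬(p2 → ((p4 ⊕ p1) → p2)) = ¬T = F
¬¬(p2 → ((p4 ⊕ p1) → p2)) = ¬F = T
(¬(((p2 ⊕ p1) ∨ ¬(p1 ↔ p5)) → (p1 ∧ p2)) → p2) → ¬¬(p2 → ((p4 ⊕ p1) → p2)) = F → T = T
¬(p1 ⊕ p4) ∧ ((¬(((p2 ⊕ p1) ∨ ¬(p1 ↔ p5)) → (p1 ∧ p2)) → p2) → ¬¬(p2 → ((p4 ⊕ p1) → p2))) = F ∧ T = F
(((p5 ⊕ p1) → p5) ⊕ (p1 ∧ p4)) → (¬(p1 ⊕ p4) ∧ ((¬(((p2 ⊕ p1) ∨ ¬(p1 ↔ p5)) → (p1 ∧ p2)) → p2) → ¬¬(p2 → ((p4 ⊕ p1) → p2)))) = T → F = F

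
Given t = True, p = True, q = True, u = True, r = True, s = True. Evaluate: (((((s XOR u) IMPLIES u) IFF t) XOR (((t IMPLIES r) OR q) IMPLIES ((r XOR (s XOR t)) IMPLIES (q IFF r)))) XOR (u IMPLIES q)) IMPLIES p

True

Substituting t=True, p=True, q=True, u=True, r=True, s=True:
s XOR u = True XOR True = False
(s XOR u) IMPLIES u = False IMPLIES True = True
((s XOR u) IMPLIES u) IFF t = True IFF True = True
t IMPLIES r = True IMPLIES True = True
(t IMPLIES r) OR q = True OR True = True
s XOR t = True XOR True = False
r XOR (s XOR t) = True XOR False = True
q IFF r = True IFF True = True
(r XOR (s XOR t)) IMPLIES (q IFF r) = True IMPLIES True = True
((t IMPLIES r) OR q) IMPLIES ((r XOR (s XOR t)) IMPLIES (q IFF r)) = True IMPLIES True = True
(((s XOR u) IMPLIES u) IFF t) XOR (((t IMPLIES r) OR q) IMPLIES ((r XOR (s XOR t)) IMPLIES (q IFF r))) = True XOR True = False
u IMPLIES q = True IMPLIES True = True
((((s XOR u) IMPLIES u) IFF t) XOR (((t IMPLIES r) OR q) IMPLIES ((r XOR (s XOR t)) IMPLIES (q IFF r)))) XOR (u IMPLIES q) = False XOR True = True
(((((s XOR u) IMPLIES u) IFF t) XOR (((t IMPLIES r) OR q) IMPLIES ((r XOR (s XOR t)) IMPLIES (q IFF r)))) XOR (u IMPLIES q)) IMPLIES p = True IMPLIES True = True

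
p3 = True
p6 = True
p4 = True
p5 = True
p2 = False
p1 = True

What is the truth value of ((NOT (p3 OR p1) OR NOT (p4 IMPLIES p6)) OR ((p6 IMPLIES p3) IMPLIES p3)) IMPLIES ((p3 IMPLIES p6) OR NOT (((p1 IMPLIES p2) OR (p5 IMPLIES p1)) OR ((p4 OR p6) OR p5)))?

Substituting p3=True, p6=True, p4=True, p5=True, p2=False, p1=True:
p3 OR p1 = True OR True = True
NOT (p3 OR p1) = NOT True = False
p4 IMPLIES p6 = True IMPLIES True = True
NOT (p4 IMPLIES p6) = NOT True = False
NOT (p3 OR p1) OR NOT (p4 IMPLIES p6) = False OR False = False
p6 IMPLIES p3 = True IMPLIES True = True
(p6 IMPLIES p3) IMPLIES p3 = True IMPLIES True = True
(NOT (p3 OR p1) OR NOT (p4 IMPLIES p6)) OR ((p6 IMPLIES p3) IMPLIES p3) = False OR True = True
p3 IMPLIES p6 = True IMPLIES True = True
p1 IMPLIES p2 = True IMPLIES False = False
p5 IMPLIES p1 = True IMPLIES True = True
(p1 IMPLIES p2) OR (p5 IMPLIES p1) = False OR True = True
p4 OR p6 = True OR True = True
(p4 OR p6) OR p5 = True OR True = True
((p1 IMPLIES p2) OR (p5 IMPLIES p1)) OR ((p4 OR p6) OR p5) = True OR True = True
NOT (((p1 IMPLIES p2) OR (p5 IMPLIES p1)) OR ((p4 OR p6) OR p5)) = NOT True = False
(p3 IMPLIES p6) OR NOT (((p1 IMPLIES p2) OR (p5 IMPLIES p1)) OR ((p4 OR p6) OR p5)) = True OR False = True
((NOT (p3 OR p1) OR NOT (p4 IMPLIES p6)) OR ((p6 IMPLIES p3) IMPLIES p3)) IMPLIES ((p3 IMPLIES p6) OR NOT (((p1 IMPLIES p2) OR (p5 IMPLIES p1)) OR ((p4 OR p6) OR p5))) = True IMPLIES True = True

True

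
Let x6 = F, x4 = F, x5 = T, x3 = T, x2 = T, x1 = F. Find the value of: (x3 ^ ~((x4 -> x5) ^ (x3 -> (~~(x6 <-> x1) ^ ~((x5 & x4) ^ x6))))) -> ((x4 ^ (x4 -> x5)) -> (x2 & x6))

Substituting x6=F, x4=F, x5=T, x3=T, x2=T, x1=F:
x4 -> x5 = F -> T = T
x6 <-> x1 = F <-> F = T
~(x6 <-> x1) = ~T = F
~~(x6 <-> x1) = ~F = T
x5 & x4 = T & F = F
(x5 & x4) ^ x6 = F ^ F = F
~((x5 & x4) ^ x6) = ~F = T
~~(x6 <-> x1) ^ ~((x5 & x4) ^ x6) = T ^ T = F
x3 -> (~~(x6 <-> x1) ^ ~((x5 & x4) ^ x6)) = T -> F = F
(x4 -> x5) ^ (x3 -> (~~(x6 <-> x1) ^ ~((x5 & x4) ^ x6))) = T ^ F = T
~((x4 -> x5) ^ (x3 -> (~~(x6 <-> x1) ^ ~((x5 & x4) ^ x6)))) = ~T = F
x3 ^ ~((x4 -> x5) ^ (x3 -> (~~(x6 <-> x1) ^ ~((x5 & x4) ^ x6)))) = T ^ F = T
x4 -> x5 = F -> T = T
x4 ^ (x4 -> x5) = F ^ T = T
x2 & x6 = T & F = F
(x4 ^ (x4 -> x5)) -> (x2 & x6) = T -> F = F
(x3 ^ ~((x4 -> x5) ^ (x3 -> (~~(x6 <-> x1) ^ ~((x5 & x4) ^ x6))))) -> ((x4 ^ (x4 -> x5)) -> (x2 & x6)) = T -> F = F

F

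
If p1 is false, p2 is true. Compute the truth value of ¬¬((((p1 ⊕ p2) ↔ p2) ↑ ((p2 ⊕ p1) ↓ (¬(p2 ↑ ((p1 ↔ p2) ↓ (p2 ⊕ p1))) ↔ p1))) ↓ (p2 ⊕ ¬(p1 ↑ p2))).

False

Substituting p1=False, p2=True:
p1 ⊕ p2 = False ⊕ True = True
(p1 ⊕ p2) ↔ p2 = True ↔ True = True
p2 ⊕ p1 = True ⊕ False = True
p1 ↔ p2 = False ↔ True = False
p2 ⊕ p1 = True ⊕ False = True
(p1 ↔ p2) ↓ (p2 ⊕ p1) = False ↓ True = False
p2 ↑ ((p1 ↔ p2) ↓ (p2 ⊕ p1)) = True ↑ False = True
¬(p2 ↑ ((p1 ↔ p2) ↓ (p2 ⊕ p1))) = ¬True = False
¬(p2 ↑ ((p1 ↔ p2) ↓ (p2 ⊕ p1))) ↔ p1 = False ↔ False = True
(p2 ⊕ p1) ↓ (¬(p2 ↑ ((p1 ↔ p2) ↓ (p2 ⊕ p1))) ↔ p1) = True ↓ True = False
((p1 ⊕ p2) ↔ p2) ↑ ((p2 ⊕ p1) ↓ (¬(p2 ↑ ((p1 ↔ p2) ↓ (p2 ⊕ p1))) ↔ p1)) = True ↑ False = True
p1 ↑ p2 = False ↑ True = True
¬(p1 ↑ p2) = ¬True = False
p2 ⊕ ¬(p1 ↑ p2) = True ⊕ False = True
(((p1 ⊕ p2) ↔ p2) ↑ ((p2 ⊕ p1) ↓ (¬(p2 ↑ ((p1 ↔ p2) ↓ (p2 ⊕ p1))) ↔ p1))) ↓ (p2 ⊕ ¬(p1 ↑ p2)) = True ↓ True = False
¬((((p1 ⊕ p2) ↔ p2) ↑ ((p2 ⊕ p1) ↓ (¬(p2 ↑ ((p1 ↔ p2) ↓ (p2 ⊕ p1))) ↔ p1))) ↓ (p2 ⊕ ¬(p1 ↑ p2))) = ¬False = True
¬¬((((p1 ⊕ p2) ↔ p2) ↑ ((p2 ⊕ p1) ↓ (¬(p2 ↑ ((p1 ↔ p2) ↓ (p2 ⊕ p1))) ↔ p1))) ↓ (p2 ⊕ ¬(p1 ↑ p2))) = ¬True = False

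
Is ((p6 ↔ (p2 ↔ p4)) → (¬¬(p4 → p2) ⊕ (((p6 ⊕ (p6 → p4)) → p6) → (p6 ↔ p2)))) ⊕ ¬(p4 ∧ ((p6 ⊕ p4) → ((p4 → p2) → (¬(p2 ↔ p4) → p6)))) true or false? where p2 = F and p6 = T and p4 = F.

p2 ↔ p4 = F ↔ F = T
p6 ↔ (p2 ↔ p4) = T ↔ T = T
p4 → p2 = F → F = T
¬(p4 → p2) = ¬T = F
¬¬(p4 → p2) = ¬F = T
p6 → p4 = T → F = F
p6 ⊕ (p6 → p4) = T ⊕ F = T
(p6 ⊕ (p6 → p4)) → p6 = T → T = T
p6 ↔ p2 = T ↔ F = F
((p6 ⊕ (p6 → p4)) → p6) → (p6 ↔ p2) = T → F = F
¬¬(p4 → p2) ⊕ (((p6 ⊕ (p6 → p4)) → p6) → (p6 ↔ p2)) = T ⊕ F = T
(p6 ↔ (p2 ↔ p4)) → (¬¬(p4 → p2) ⊕ (((p6 ⊕ (p6 → p4)) → p6) → (p6 ↔ p2))) = T → T = T
p6 ⊕ p4 = T ⊕ F = T
p4 → p2 = F → F = T
p2 ↔ p4 = F ↔ F = T
¬(p2 ↔ p4) = ¬T = F
¬(p2 ↔ p4) → p6 = F → T = T
(p4 → p2) → (¬(p2 ↔ p4) → p6) = T → T = T
(p6 ⊕ p4) → ((p4 → p2) → (¬(p2 ↔ p4) → p6)) = T → T = T
p4 ∧ ((p6 ⊕ p4) → ((p4 → p2) → (¬(p2 ↔ p4) → p6))) = F ∧ T = F
¬(p4 ∧ ((p6 ⊕ p4) → ((p4 → p2) → (¬(p2 ↔ p4) → p6)))) = ¬F = T
((p6 ↔ (p2 ↔ p4)) → (¬¬(p4 → p2) ⊕ (((p6 ⊕ (p6 → p4)) → p6) → (p6 ↔ p2)))) ⊕ ¬(p4 ∧ ((p6 ⊕ p4) → ((p4 → p2) → (¬(p2 ↔ p4) → p6)))) = T ⊕ T = F

F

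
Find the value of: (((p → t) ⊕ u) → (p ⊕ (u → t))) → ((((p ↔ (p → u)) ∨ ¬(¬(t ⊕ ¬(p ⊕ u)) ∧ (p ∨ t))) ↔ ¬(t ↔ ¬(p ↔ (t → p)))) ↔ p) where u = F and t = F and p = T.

p → t = T → F = F
(p → t) ⊕ u = F ⊕ F = F
u → t = F → F = T
p ⊕ (u → t) = T ⊕ T = F
((p → t) ⊕ u) → (p ⊕ (u → t)) = F → F = T
p → u = T → F = F
p ↔ (p → u) = T ↔ F = F
p ⊕ u = T ⊕ F = T
¬(p ⊕ u) = ¬T = F
t ⊕ ¬(p ⊕ u) = F ⊕ F = F
¬(t ⊕ ¬(p ⊕ u)) = ¬F = T
p ∨ t = T ∨ F = T
¬(t ⊕ ¬(p ⊕ u)) ∧ (p ∨ t) = T ∧ T = T
¬(¬(t ⊕ ¬(p ⊕ u)) ∧ (p ∨ t)) = ¬T = F
(p ↔ (p → u)) ∨ ¬(¬(t ⊕ ¬(p ⊕ u)) ∧ (p ∨ t)) = F ∨ F = F
t → p = F → T = T
p ↔ (t → p) = T ↔ T = T
¬(p ↔ (t → p)) = ¬T = F
t ↔ ¬(p ↔ (t → p)) = F ↔ F = T
¬(t ↔ ¬(p ↔ (t → p))) = ¬T = F
((p ↔ (p → u)) ∨ ¬(¬(t ⊕ ¬(p ⊕ u)) ∧ (p ∨ t))) ↔ ¬(t ↔ ¬(p ↔ (t → p))) = F ↔ F = T
(((p ↔ (p → u)) ∨ ¬(¬(t ⊕ ¬(p ⊕ u)) ∧ (p ∨ t))) ↔ ¬(t ↔ ¬(p ↔ (t → p)))) ↔ p = T ↔ T = T
(((p → t) ⊕ u) → (p ⊕ (u → t))) → ((((p ↔ (p → u)) ∨ ¬(¬(t ⊕ ¬(p ⊕ u)) ∧ (p ∨ t))) ↔ ¬(t ↔ ¬(p ↔ (t → p)))) ↔ p) = T → T = T

T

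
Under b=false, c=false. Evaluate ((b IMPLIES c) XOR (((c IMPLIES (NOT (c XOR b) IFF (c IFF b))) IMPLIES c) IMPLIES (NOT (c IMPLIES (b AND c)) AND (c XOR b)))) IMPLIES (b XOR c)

true

b IMPLIES c = false IMPLIES false = true
c XOR b = false XOR false = false
NOT (c XOR b) = NOT false = true
c IFF b = false IFF false = true
NOT (c XOR b) IFF (c IFF b) = true IFF true = true
c IMPLIES (NOT (c XOR b) IFF (c IFF b)) = false IMPLIES true = true
(c IMPLIES (NOT (c XOR b) IFF (c IFF b))) IMPLIES c = true IMPLIES false = false
b AND c = false AND false = false
c IMPLIES (b AND c) = false IMPLIES false = true
NOT (c IMPLIES (b AND c)) = NOT true = false
c XOR b = false XOR false = false
NOT (c IMPLIES (b AND c)) AND (c XOR b) = false AND false = false
((c IMPLIES (NOT (c XOR b) IFF (c IFF b))) IMPLIES c) IMPLIES (NOT (c IMPLIES (b AND c)) AND (c XOR b)) = false IMPLIES false = true
(b IMPLIES c) XOR (((c IMPLIES (NOT (c XOR b) IFF (c IFF b))) IMPLIES c) IMPLIES (NOT (c IMPLIES (b AND c)) AND (c XOR b))) = true XOR true = false
b XOR c = false XOR false = false
((b IMPLIES c) XOR (((c IMPLIES (NOT (c XOR b) IFF (c IFF b))) IMPLIES c) IMPLIES (NOT (c IMPLIES (b AND c)) AND (c XOR b)))) IMPLIES (b XOR c) = false IMPLIES false = true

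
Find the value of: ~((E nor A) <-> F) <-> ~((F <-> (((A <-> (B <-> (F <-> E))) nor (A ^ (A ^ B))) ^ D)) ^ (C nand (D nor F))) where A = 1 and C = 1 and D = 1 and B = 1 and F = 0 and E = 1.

1

E nor A = 1 nor 1 = 0
(E nor A) <-> F = 0 <-> 0 = 1
~((E nor A) <-> F) = ~1 = 0
F <-> E = 0 <-> 1 = 0
B <-> (F <-> E) = 1 <-> 0 = 0
A <-> (B <-> (F <-> E)) = 1 <-> 0 = 0
A ^ B = 1 ^ 1 = 0
A ^ (A ^ B) = 1 ^ 0 = 1
(A <-> (B <-> (F <-> E))) nor (A ^ (A ^ B)) = 0 nor 1 = 0
((A <-> (B <-> (F <-> E))) nor (A ^ (A ^ B))) ^ D = 0 ^ 1 = 1
F <-> (((A <-> (B <-> (F <-> E))) nor (A ^ (A ^ B))) ^ D) = 0 <-> 1 = 0
D nor F = 1 nor 0 = 0
C nand (D nor F) = 1 nand 0 = 1
(F <-> (((A <-> (B <-> (F <-> E))) nor (A ^ (A ^ B))) ^ D)) ^ (C nand (D nor F)) = 0 ^ 1 = 1
~((F <-> (((A <-> (B <-> (F <-> E))) nor (A ^ (A ^ B))) ^ D)) ^ (C nand (D nor F))) = ~1 = 0
~((E nor A) <-> F) <-> ~((F <-> (((A <-> (B <-> (F <-> E))) nor (A ^ (A ^ B))) ^ D)) ^ (C nand (D nor F))) = 0 <-> 0 = 1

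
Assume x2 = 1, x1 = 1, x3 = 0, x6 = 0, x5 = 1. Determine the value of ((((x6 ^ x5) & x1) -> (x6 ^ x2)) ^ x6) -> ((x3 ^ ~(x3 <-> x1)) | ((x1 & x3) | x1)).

1

x6 ^ x5 = 0 ^ 1 = 1
(x6 ^ x5) & x1 = 1 & 1 = 1
x6 ^ x2 = 0 ^ 1 = 1
((x6 ^ x5) & x1) -> (x6 ^ x2) = 1 -> 1 = 1
(((x6 ^ x5) & x1) -> (x6 ^ x2)) ^ x6 = 1 ^ 0 = 1
x3 <-> x1 = 0 <-> 1 = 0
~(x3 <-> x1) = ~0 = 1
x3 ^ ~(x3 <-> x1) = 0 ^ 1 = 1
x1 & x3 = 1 & 0 = 0
(x1 & x3) | x1 = 0 | 1 = 1
(x3 ^ ~(x3 <-> x1)) | ((x1 & x3) | x1) = 1 | 1 = 1
((((x6 ^ x5) & x1) -> (x6 ^ x2)) ^ x6) -> ((x3 ^ ~(x3 <-> x1)) | ((x1 & x3) | x1)) = 1 -> 1 = 1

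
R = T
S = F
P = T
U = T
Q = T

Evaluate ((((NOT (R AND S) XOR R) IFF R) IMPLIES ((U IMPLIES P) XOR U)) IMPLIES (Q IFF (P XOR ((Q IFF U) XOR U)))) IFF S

F

Substituting R=T, S=F, P=T, U=T, Q=T:
R AND S = T AND F = F
NOT (R AND S) = NOT F = T
NOT (R AND S) XOR R = T XOR T = F
(NOT (R AND S) XOR R) IFF R = F IFF T = F
U IMPLIES P = T IMPLIES T = T
(U IMPLIES P) XOR U = T XOR T = F
((NOT (R AND S) XOR R) IFF R) IMPLIES ((U IMPLIES P) XOR U) = F IMPLIES F = T
Q IFF U = T IFF T = T
(Q IFF U) XOR U = T XOR T = F
P XOR ((Q IFF U) XOR U) = T XOR F = T
Q IFF (P XOR ((Q IFF U) XOR U)) = T IFF T = T
(((NOT (R AND S) XOR R) IFF R) IMPLIES ((U IMPLIES P) XOR U)) IMPLIES (Q IFF (P XOR ((Q IFF U) XOR U))) = T IMPLIES T = T
((((NOT (R AND S) XOR R) IFF R) IMPLIES ((U IMPLIES P) XOR U)) IMPLIES (Q IFF (P XOR ((Q IFF U) XOR U)))) IFF S = T IFF F = F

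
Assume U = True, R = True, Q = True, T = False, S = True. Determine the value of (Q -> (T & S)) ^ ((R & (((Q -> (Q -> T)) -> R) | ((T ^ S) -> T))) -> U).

T & S = False & True = False
Q -> (T & S) = True -> False = False
Q -> T = True -> False = False
Q -> (Q -> T) = True -> False = False
(Q -> (Q -> T)) -> R = False -> True = True
T ^ S = False ^ True = True
(T ^ S) -> T = True -> False = False
((Q -> (Q -> T)) -> R) | ((T ^ S) -> T) = True | False = True
R & (((Q -> (Q -> T)) -> R) | ((T ^ S) -> T)) = True & True = True
(R & (((Q -> (Q -> T)) -> R) | ((T ^ S) -> T))) -> U = True -> True = True
(Q -> (T & S)) ^ ((R & (((Q -> (Q -> T)) -> R) | ((T ^ S) -> T))) -> U) = False ^ True = True

True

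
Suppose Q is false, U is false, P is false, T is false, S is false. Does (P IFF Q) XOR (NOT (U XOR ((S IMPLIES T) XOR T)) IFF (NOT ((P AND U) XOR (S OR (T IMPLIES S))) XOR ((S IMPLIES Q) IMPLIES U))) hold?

False

P IFF Q = False IFF False = True
S IMPLIES T = False IMPLIES False = True
(S IMPLIES T) XOR T = True XOR False = True
U XOR ((S IMPLIES T) XOR T) = False XOR True = True
NOT (U XOR ((S IMPLIES T) XOR T)) = NOT True = False
P AND U = False AND False = False
T IMPLIES S = False IMPLIES False = True
S OR (T IMPLIES S) = False OR True = True
(P AND U) XOR (S OR (T IMPLIES S)) = False XOR True = True
NOT ((P AND U) XOR (S OR (T IMPLIES S))) = NOT True = False
S IMPLIES Q = False IMPLIES False = True
(S IMPLIES Q) IMPLIES U = True IMPLIES False = False
NOT ((P AND U) XOR (S OR (T IMPLIES S))) XOR ((S IMPLIES Q) IMPLIES U) = False XOR False = False
NOT (U XOR ((S IMPLIES T) XOR T)) IFF (NOT ((P AND U) XOR (S OR (T IMPLIES S))) XOR ((S IMPLIES Q) IMPLIES U)) = False IFF False = True
(P IFF Q) XOR (NOT (U XOR ((S IMPLIES T) XOR T)) IFF (NOT ((P AND U) XOR (S OR (T IMPLIES S))) XOR ((S IMPLIES Q) IMPLIES U))) = True XOR True = False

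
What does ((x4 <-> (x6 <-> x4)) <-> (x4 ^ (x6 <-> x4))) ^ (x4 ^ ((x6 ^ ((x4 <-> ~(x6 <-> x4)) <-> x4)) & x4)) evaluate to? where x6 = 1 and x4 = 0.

0

x6 <-> x4 = 1 <-> 0 = 0
x4 <-> (x6 <-> x4) = 0 <-> 0 = 1
x6 <-> x4 = 1 <-> 0 = 0
x4 ^ (x6 <-> x4) = 0 ^ 0 = 0
(x4 <-> (x6 <-> x4)) <-> (x4 ^ (x6 <-> x4)) = 1 <-> 0 = 0
x6 <-> x4 = 1 <-> 0 = 0
~(x6 <-> x4) = ~0 = 1
x4 <-> ~(x6 <-> x4) = 0 <-> 1 = 0
(x4 <-> ~(x6 <-> x4)) <-> x4 = 0 <-> 0 = 1
x6 ^ ((x4 <-> ~(x6 <-> x4)) <-> x4) = 1 ^ 1 = 0
(x6 ^ ((x4 <-> ~(x6 <-> x4)) <-> x4)) & x4 = 0 & 0 = 0
x4 ^ ((x6 ^ ((x4 <-> ~(x6 <-> x4)) <-> x4)) & x4) = 0 ^ 0 = 0
((x4 <-> (x6 <-> x4)) <-> (x4 ^ (x6 <-> x4))) ^ (x4 ^ ((x6 ^ ((x4 <-> ~(x6 <-> x4)) <-> x4)) & x4)) = 0 ^ 0 = 0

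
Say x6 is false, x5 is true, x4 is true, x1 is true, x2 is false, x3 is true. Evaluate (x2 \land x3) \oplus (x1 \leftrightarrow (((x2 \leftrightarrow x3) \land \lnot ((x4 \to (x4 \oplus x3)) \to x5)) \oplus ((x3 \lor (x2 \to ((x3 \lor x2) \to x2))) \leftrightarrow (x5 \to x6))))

Substituting x6=F, x5=T, x4=T, x1=T, x2=F, x3=T:
x2 \land x3 = F \land T = F
x2 \leftrightarrow x3 = F \leftrightarrow T = F
x4 \oplus x3 = T \oplus T = F
x4 \to (x4 \oplus x3) = T \to F = F
(x4 \to (x4 \oplus x3)) \to x5 = F \to T = T
\lnot ((x4 \to (x4 \oplus x3)) \to x5) = \lnot T = F
(x2 \leftrightarrow x3) \land \lnot ((x4 \to (x4 \oplus x3)) \to x5) = F \land F = F
x3 \lor x2 = T \lor F = T
(x3 \lor x2) \to x2 = T \to F = F
x2 \to ((x3 \lor x2) \to x2) = F \to F = T
x3 \lor (x2 \to ((x3 \lor x2) \to x2)) = T \lor T = T
x5 \to x6 = T \to F = F
(x3 \lor (x2 \to ((x3 \lor x2) \to x2))) \leftrightarrow (x5 \to x6) = T \leftrightarrow F = F
((x2 \leftrightarrow x3) \land \lnot ((x4 \to (x4 \oplus x3)) \to x5)) \oplus ((x3 \lor (x2 \to ((x3 \lor x2) \to x2))) \leftrightarrow (x5 \to x6)) = F \oplus F = F
x1 \leftrightarrow (((x2 \leftrightarrow x3) \land \lnot ((x4 \to (x4 \oplus x3)) \to x5)) \oplus ((x3 \lor (x2 \to ((x3 \lor x2) \to x2))) \leftrightarrow (x5 \to x6))) = T \leftrightarrow F = F
(x2 \land x3) \oplus (x1 \leftrightarrow (((x2 \leftrightarrow x3) \land \lnot ((x4 \to (x4 \oplus x3)) \to x5)) \oplus ((x3 \lor (x2 \to ((x3 \lor x2) \to x2))) \leftrightarrow (x5 \to x6)))) = F \oplus F = F

F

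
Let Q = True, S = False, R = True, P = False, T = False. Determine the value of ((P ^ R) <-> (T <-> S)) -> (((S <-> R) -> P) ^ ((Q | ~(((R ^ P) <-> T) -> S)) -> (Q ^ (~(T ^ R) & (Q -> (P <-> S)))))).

False

Substituting Q=True, S=False, R=True, P=False, T=False:
P ^ R = False ^ True = True
T <-> S = False <-> False = True
(P ^ R) <-> (T <-> S) = True <-> True = True
S <-> R = False <-> True = False
(S <-> R) -> P = False -> False = True
R ^ P = True ^ False = True
(R ^ P) <-> T = True <-> False = False
((R ^ P) <-> T) -> S = False -> False = True
~(((R ^ P) <-> T) -> S) = ~True = False
Q | ~(((R ^ P) <-> T) -> S) = True | False = True
T ^ R = False ^ True = True
~(T ^ R) = ~True = False
P <-> S = False <-> False = True
Q -> (P <-> S) = True -> True = True
~(T ^ R) & (Q -> (P <-> S)) = False & True = False
Q ^ (~(T ^ R) & (Q -> (P <-> S))) = True ^ False = True
(Q | ~(((R ^ P) <-> T) -> S)) -> (Q ^ (~(T ^ R) & (Q -> (P <-> S)))) = True -> True = True
((S <-> R) -> P) ^ ((Q | ~(((R ^ P) <-> T) -> S)) -> (Q ^ (~(T ^ R) & (Q -> (P <-> S))))) = True ^ True = False
((P ^ R) <-> (T <-> S)) -> (((S <-> R) -> P) ^ ((Q | ~(((R ^ P) <-> T) -> S)) -> (Q ^ (~(T ^ R) & (Q -> (P <-> S)))))) = True -> False = False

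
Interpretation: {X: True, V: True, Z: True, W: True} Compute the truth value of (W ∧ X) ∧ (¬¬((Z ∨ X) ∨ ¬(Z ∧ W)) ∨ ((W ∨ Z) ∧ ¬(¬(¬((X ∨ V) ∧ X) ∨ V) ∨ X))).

W ∧ X = True ∧ True = True
Z ∨ X = True ∨ True = True
Z ∧ W = True ∧ True = True
¬(Z ∧ W) = ¬True = False
(Z ∨ X) ∨ ¬(Z ∧ W) = True ∨ False = True
¬((Z ∨ X) ∨ ¬(Z ∧ W)) = ¬True = False
¬¬((Z ∨ X) ∨ ¬(Z ∧ W)) = ¬False = True
W ∨ Z = True ∨ True = True
X ∨ V = True ∨ True = True
(X ∨ V) ∧ X = True ∧ True = True
¬((X ∨ V) ∧ X) = ¬True = False
¬((X ∨ V) ∧ X) ∨ V = False ∨ True = True
¬(¬((X ∨ V) ∧ X) ∨ V) = ¬True = False
¬(¬((X ∨ V) ∧ X) ∨ V) ∨ X = False ∨ True = True
¬(¬(¬((X ∨ V) ∧ X) ∨ V) ∨ X) = ¬True = False
(W ∨ Z) ∧ ¬(¬(¬((X ∨ V) ∧ X) ∨ V) ∨ X) = True ∧ False = False
¬¬((Z ∨ X) ∨ ¬(Z ∧ W)) ∨ ((W ∨ Z) ∧ ¬(¬(¬((X ∨ V) ∧ X) ∨ V) ∨ X)) = True ∨ False = True
(W ∧ X) ∧ (¬¬((Z ∨ X) ∨ ¬(Z ∧ W)) ∨ ((W ∨ Z) ∧ ¬(¬(¬((X ∨ V) ∧ X) ∨ V) ∨ X))) = True ∧ True = True

True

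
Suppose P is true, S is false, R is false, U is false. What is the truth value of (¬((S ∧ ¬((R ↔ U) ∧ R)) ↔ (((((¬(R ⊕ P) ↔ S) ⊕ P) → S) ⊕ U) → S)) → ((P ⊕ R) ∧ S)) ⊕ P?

F

Substituting P=T, S=F, R=F, U=F:
R ↔ U = F ↔ F = T
(R ↔ U) ∧ R = T ∧ F = F
¬((R ↔ U) ∧ R) = ¬F = T
S ∧ ¬((R ↔ U) ∧ R) = F ∧ T = F
R ⊕ P = F ⊕ T = T
¬(R ⊕ P) = ¬T = F
¬(R ⊕ P) ↔ S = F ↔ F = T
(¬(R ⊕ P) ↔ S) ⊕ P = T ⊕ T = F
((¬(R ⊕ P) ↔ S) ⊕ P) → S = F → F = T
(((¬(R ⊕ P) ↔ S) ⊕ P) → S) ⊕ U = T ⊕ F = T
((((¬(R ⊕ P) ↔ S) ⊕ P) → S) ⊕ U) → S = T → F = F
(S ∧ ¬((R ↔ U) ∧ R)) ↔ (((((¬(R ⊕ P) ↔ S) ⊕ P) → S) ⊕ U) → S) = F ↔ F = T
¬((S ∧ ¬((R ↔ U) ∧ R)) ↔ (((((¬(R ⊕ P) ↔ S) ⊕ P) → S) ⊕ U) → S)) = ¬T = F
P ⊕ R = T ⊕ F = T
(P ⊕ R) ∧ S = T ∧ F = F
¬((S ∧ ¬((R ↔ U) ∧ R)) ↔ (((((¬(R ⊕ P) ↔ S) ⊕ P) → S) ⊕ U) → S)) → ((P ⊕ R) ∧ S) = F → F = T
(¬((S ∧ ¬((R ↔ U) ∧ R)) ↔ (((((¬(R ⊕ P) ↔ S) ⊕ P) → S) ⊕ U) → S)) → ((P ⊕ R) ∧ S)) ⊕ P = T ⊕ T = F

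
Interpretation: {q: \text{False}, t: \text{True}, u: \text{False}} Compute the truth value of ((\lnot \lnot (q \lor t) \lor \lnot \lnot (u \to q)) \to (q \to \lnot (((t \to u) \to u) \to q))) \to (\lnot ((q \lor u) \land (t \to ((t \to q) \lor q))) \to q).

q \lor t = \text{False} \lor \text{True} = \text{True}
\lnot (q \lor t) = \lnot \text{True} = \text{False}
\lnot \lnot (q \lor t) = \lnot \text{False} = \text{True}
u \to q = \text{False} \to \text{False} = \text{True}
\lnot (u \to q) = \lnot \text{True} = \text{False}
\lnot \lnot (u \to q) = \lnot \text{False} = \text{True}
\lnot \lnot (q \lor t) \lor \lnot \lnot (u \to q) = \text{True} \lor \text{True} = \text{True}
t \to u = \text{True} \to \text{False} = \text{False}
(t \to u) \to u = \text{False} \to \text{False} = \text{True}
((t \to u) \to u) \to q = \text{True} \to \text{False} = \text{False}
\lnot (((t \to u) \to u) \to q) = \lnot \text{False} = \text{True}
q \to \lnot (((t \to u) \to u) \to q) = \text{False} \to \text{True} = \text{True}
(\lnot \lnot (q \lor t) \lor \lnot \lnot (u \to q)) \to (q \to \lnot (((t \to u) \to u) \to q)) = \text{True} \to \text{True} = \text{True}
q \lor u = \text{False} \lor \text{False} = \text{False}
t \to q = \text{True} \to \text{False} = \text{False}
(t \to q) \lor q = \text{False} \lor \text{False} = \text{False}
t \to ((t \to q) \lor q) = \text{True} \to \text{False} = \text{False}
(q \lor u) \land (t \to ((t \to q) \lor q)) = \text{False} \land \text{False} = \text{False}
\lnot ((q \lor u) \land (t \to ((t \to q) \lor q))) = \lnot \text{False} = \text{True}
\lnot ((q \lor u) \land (t \to ((t \to q) \lor q))) \to q = \text{True} \to \text{False} = \text{False}
((\lnot \lnot (q \lor t) \lor \lnot \lnot (u \to q)) \to (q \to \lnot (((t \to u) \to u) \to q))) \to (\lnot ((q \lor u) \land (t \to ((t \to q) \lor q))) \to q) = \text{True} \to \text{False} = \text{False}

\text{False}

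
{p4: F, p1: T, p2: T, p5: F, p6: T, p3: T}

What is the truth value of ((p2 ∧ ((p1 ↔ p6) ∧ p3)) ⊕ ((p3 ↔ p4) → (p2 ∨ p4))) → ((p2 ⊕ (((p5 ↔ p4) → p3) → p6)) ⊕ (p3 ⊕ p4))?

T

p1 ↔ p6 = T ↔ T = T
(p1 ↔ p6) ∧ p3 = T ∧ T = T
p2 ∧ ((p1 ↔ p6) ∧ p3) = T ∧ T = T
p3 ↔ p4 = T ↔ F = F
p2 ∨ p4 = T ∨ F = T
(p3 ↔ p4) → (p2 ∨ p4) = F → T = T
(p2 ∧ ((p1 ↔ p6) ∧ p3)) ⊕ ((p3 ↔ p4) → (p2 ∨ p4)) = T ⊕ T = F
p5 ↔ p4 = F ↔ F = T
(p5 ↔ p4) → p3 = T → T = T
((p5 ↔ p4) → p3) → p6 = T → T = T
p2 ⊕ (((p5 ↔ p4) → p3) → p6) = T ⊕ T = F
p3 ⊕ p4 = T ⊕ F = T
(p2 ⊕ (((p5 ↔ p4) → p3) → p6)) ⊕ (p3 ⊕ p4) = F ⊕ T = T
((p2 ∧ ((p1 ↔ p6) ∧ p3)) ⊕ ((p3 ↔ p4) → (p2 ∨ p4))) → ((p2 ⊕ (((p5 ↔ p4) → p3) → p6)) ⊕ (p3 ⊕ p4)) = F → T = T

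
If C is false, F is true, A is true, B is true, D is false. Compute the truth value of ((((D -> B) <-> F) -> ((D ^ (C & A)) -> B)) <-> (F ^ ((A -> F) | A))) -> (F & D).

D -> B = False -> True = True
(D -> B) <-> F = True <-> True = True
C & A = False & True = False
D ^ (C & A) = False ^ False = False
(D ^ (C & A)) -> B = False -> True = True
((D -> B) <-> F) -> ((D ^ (C & A)) -> B) = True -> True = True
A -> F = True -> True = True
(A -> F) | A = True | True = True
F ^ ((A -> F) | A) = True ^ True = False
(((D -> B) <-> F) -> ((D ^ (C & A)) -> B)) <-> (F ^ ((A -> F) | A)) = True <-> False = False
F & D = True & False = False
((((D -> B) <-> F) -> ((D ^ (C & A)) -> B)) <-> (F ^ ((A -> F) | A))) -> (F & D) = False -> False = True

True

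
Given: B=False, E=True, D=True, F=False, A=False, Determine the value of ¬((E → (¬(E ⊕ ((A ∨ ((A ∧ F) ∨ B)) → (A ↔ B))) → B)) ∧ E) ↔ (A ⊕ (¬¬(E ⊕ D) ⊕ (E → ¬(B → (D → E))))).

False

A ∧ F = False ∧ False = False
(A ∧ F) ∨ B = False ∨ False = False
A ∨ ((A ∧ F) ∨ B) = False ∨ False = False
A ↔ B = False ↔ False = True
(A ∨ ((A ∧ F) ∨ B)) → (A ↔ B) = False → True = True
E ⊕ ((A ∨ ((A ∧ F) ∨ B)) → (A ↔ B)) = True ⊕ True = False
¬(E ⊕ ((A ∨ ((A ∧ F) ∨ B)) → (A ↔ B))) = ¬False = True
¬(E ⊕ ((A ∨ ((A ∧ F) ∨ B)) → (A ↔ B))) → B = True → False = False
E → (¬(E ⊕ ((A ∨ ((A ∧ F) ∨ B)) → (A ↔ B))) → B) = True → False = False
(E → (¬(E ⊕ ((A ∨ ((A ∧ F) ∨ B)) → (A ↔ B))) → B)) ∧ E = False ∧ True = False
¬((E → (¬(E ⊕ ((A ∨ ((A ∧ F) ∨ B)) → (A ↔ B))) → B)) ∧ E) = ¬False = True
E ⊕ D = True ⊕ True = False
¬(E ⊕ D) = ¬False = True
¬¬(E ⊕ D) = ¬True = False
D → E = True → True = True
B → (D → E) = False → True = True
¬(B → (D → E)) = ¬True = False
E → ¬(B → (D → E)) = True → False = False
¬¬(E ⊕ D) ⊕ (E → ¬(B → (D → E))) = False ⊕ False = False
A ⊕ (¬¬(E ⊕ D) ⊕ (E → ¬(B → (D → E)))) = False ⊕ False = False
¬((E → (¬(E ⊕ ((A ∨ ((A ∧ F) ∨ B)) → (A ↔ B))) → B)) ∧ E) ↔ (A ⊕ (¬¬(E ⊕ D) ⊕ (E → ¬(B → (D → E))))) = True ↔ False = False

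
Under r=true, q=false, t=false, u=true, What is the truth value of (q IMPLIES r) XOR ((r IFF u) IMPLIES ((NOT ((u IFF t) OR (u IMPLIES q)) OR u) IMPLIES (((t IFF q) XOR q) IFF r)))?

Substituting r=true, q=false, t=false, u=true:
q IMPLIES r = false IMPLIES true = true
r IFF u = true IFF true = true
u IFF t = true IFF false = false
u IMPLIES q = true IMPLIES false = false
(u IFF t) OR (u IMPLIES q) = false OR false = false
NOT ((u IFF t) OR (u IMPLIES q)) = NOT false = true
NOT ((u IFF t) OR (u IMPLIES q)) OR u = true OR true = true
t IFF q = false IFF false = true
(t IFF q) XOR q = true XOR false = true
((t IFF q) XOR q) IFF r = true IFF true = true
(NOT ((u IFF t) OR (u IMPLIES q)) OR u) IMPLIES (((t IFF q) XOR q) IFF r) = true IMPLIES true = true
(r IFF u) IMPLIES ((NOT ((u IFF t) OR (u IMPLIES q)) OR u) IMPLIES (((t IFF q) XOR q) IFF r)) = true IMPLIES true = true
(q IMPLIES r) XOR ((r IFF u) IMPLIES ((NOT ((u IFF t) OR (u IMPLIES q)) OR u) IMPLIES (((t IFF q) XOR q) IFF r))) = true XOR true = false

false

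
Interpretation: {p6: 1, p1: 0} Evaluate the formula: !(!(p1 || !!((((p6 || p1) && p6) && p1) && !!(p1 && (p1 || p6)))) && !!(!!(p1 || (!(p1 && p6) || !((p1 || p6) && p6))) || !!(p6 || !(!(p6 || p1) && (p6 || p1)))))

0

p6 || p1 = 1 || 0 = 1
(p6 || p1) && p6 = 1 && 1 = 1
((p6 || p1) && p6) && p1 = 1 && 0 = 0
p1 || p6 = 0 || 1 = 1
p1 && (p1 || p6) = 0 && 1 = 0
!(p1 && (p1 || p6)) = !0 = 1
!!(p1 && (p1 || p6)) = !1 = 0
(((p6 || p1) && p6) && p1) && !!(p1 && (p1 || p6)) = 0 && 0 = 0
!((((p6 || p1) && p6) && p1) && !!(p1 && (p1 || p6))) = !0 = 1
!!((((p6 || p1) && p6) && p1) && !!(p1 && (p1 || p6))) = !1 = 0
p1 || !!((((p6 || p1) && p6) && p1) && !!(p1 && (p1 || p6))) = 0 || 0 = 0
!(p1 || !!((((p6 || p1) && p6) && p1) && !!(p1 && (p1 || p6)))) = !0 = 1
p1 && p6 = 0 && 1 = 0
!(p1 && p6) = !0 = 1
p1 || p6 = 0 || 1 = 1
(p1 || p6) && p6 = 1 && 1 = 1
!((p1 || p6) && p6) = !1 = 0
!(p1 && p6) || !((p1 || p6) && p6) = 1 || 0 = 1
p1 || (!(p1 && p6) || !((p1 || p6) && p6)) = 0 || 1 = 1
!(p1 || (!(p1 && p6) || !((p1 || p6) && p6))) = !1 = 0
!!(p1 || (!(p1 && p6) || !((p1 || p6) && p6))) = !0 = 1
p6 || p1 = 1 || 0 = 1
!(p6 || p1) = !1 = 0
p6 || p1 = 1 || 0 = 1
!(p6 || p1) && (p6 || p1) = 0 && 1 = 0
!(!(p6 || p1) && (p6 || p1)) = !0 = 1
p6 || !(!(p6 || p1) && (p6 || p1)) = 1 || 1 = 1
!(p6 || !(!(p6 || p1) && (p6 || p1))) = !1 = 0
!!(p6 || !(!(p6 || p1) && (p6 || p1))) = !0 = 1
!!(p1 || (!(p1 && p6) || !((p1 || p6) && p6))) || !!(p6 || !(!(p6 || p1) && (p6 || p1))) = 1 || 1 = 1
!(!!(p1 || (!(p1 && p6) || !((p1 || p6) && p6))) || !!(p6 || !(!(p6 || p1) && (p6 || p1)))) = !1 = 0
!!(!!(p1 || (!(p1 && p6) || !((p1 || p6) && p6))) || !!(p6 || !(!(p6 || p1) && (p6 || p1)))) = !0 = 1
!(p1 || !!((((p6 || p1) && p6) && p1) && !!(p1 && (p1 || p6)))) && !!(!!(p1 || (!(p1 && p6) || !((p1 || p6) && p6))) || !!(p6 || !(!(p6 || p1) && (p6 || p1)))) = 1 && 1 = 1
!(!(p1 || !!((((p6 || p1) && p6) && p1) && !!(p1 && (p1 || p6)))) && !!(!!(p1 || (!(p1 && p6) || !((p1 || p6) && p6))) || !!(p6 || !(!(p6 || p1) && (p6 || p1))))) = !1 = 0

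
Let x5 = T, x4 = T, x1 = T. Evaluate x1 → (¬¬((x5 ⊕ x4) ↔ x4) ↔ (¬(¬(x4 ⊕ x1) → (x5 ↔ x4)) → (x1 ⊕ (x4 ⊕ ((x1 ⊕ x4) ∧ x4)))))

F

Substituting x5=T, x4=T, x1=T:
x5 ⊕ x4 = T ⊕ T = F
(x5 ⊕ x4) ↔ x4 = F ↔ T = F
¬((x5 ⊕ x4) ↔ x4) = ¬F = T
¬¬((x5 ⊕ x4) ↔ x4) = ¬T = F
x4 ⊕ x1 = T ⊕ T = F
¬(x4 ⊕ x1) = ¬F = T
x5 ↔ x4 = T ↔ T = T
¬(x4 ⊕ x1) → (x5 ↔ x4) = T → T = T
¬(¬(x4 ⊕ x1) → (x5 ↔ x4)) = ¬T = F
x1 ⊕ x4 = T ⊕ T = F
(x1 ⊕ x4) ∧ x4 = F ∧ T = F
x4 ⊕ ((x1 ⊕ x4) ∧ x4) = T ⊕ F = T
x1 ⊕ (x4 ⊕ ((x1 ⊕ x4) ∧ x4)) = T ⊕ T = F
¬(¬(x4 ⊕ x1) → (x5 ↔ x4)) → (x1 ⊕ (x4 ⊕ ((x1 ⊕ x4) ∧ x4))) = F → F = T
¬¬((x5 ⊕ x4) ↔ x4) ↔ (¬(¬(x4 ⊕ x1) → (x5 ↔ x4)) → (x1 ⊕ (x4 ⊕ ((x1 ⊕ x4) ∧ x4)))) = F ↔ T = F
x1 → (¬¬((x5 ⊕ x4) ↔ x4) ↔ (¬(¬(x4 ⊕ x1) → (x5 ↔ x4)) → (x1 ⊕ (x4 ⊕ ((x1 ⊕ x4) ∧ x4))))) = T → F = F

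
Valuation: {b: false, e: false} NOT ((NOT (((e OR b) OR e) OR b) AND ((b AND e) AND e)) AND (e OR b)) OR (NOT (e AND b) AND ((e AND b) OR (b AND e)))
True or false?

e OR b = false OR false = false
(e OR b) OR e = false OR false = false
((e OR b) OR e) OR b = false OR false = false
NOT (((e OR b) OR e) OR b) = NOT false = true
b AND e = false AND false = false
(b AND e) AND e = false AND false = false
NOT (((e OR b) OR e) OR b) AND ((b AND e) AND e) = true AND false = false
e OR b = false OR false = false
(NOT (((e OR b) OR e) OR b) AND ((b AND e) AND e)) AND (e OR b) = false AND false = false
NOT ((NOT (((e OR b) OR e) OR b) AND ((b AND e) AND e)) AND (e OR b)) = NOT false = true
e AND b = false AND false = false
NOT (e AND b) = NOT false = true
e AND b = false AND false = false
b AND e = false AND false = false
(e AND b) OR (b AND e) = false OR false = false
NOT (e AND b) AND ((e AND b) OR (b AND e)) = true AND false = false
NOT ((NOT (((e OR b) OR e) OR b) AND ((b AND e) AND e)) AND (e OR b)) OR (NOT (e AND b) AND ((e AND b) OR (b AND e))) = true OR false = true

true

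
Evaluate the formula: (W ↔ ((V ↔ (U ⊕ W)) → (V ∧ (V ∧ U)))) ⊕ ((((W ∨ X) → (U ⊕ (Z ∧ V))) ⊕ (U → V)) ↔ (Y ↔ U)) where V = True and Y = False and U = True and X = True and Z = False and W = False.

True

U ⊕ W = True ⊕ False = True
V ↔ (U ⊕ W) = True ↔ True = True
V ∧ U = True ∧ True = True
V ∧ (V ∧ U) = True ∧ True = True
(V ↔ (U ⊕ W)) → (V ∧ (V ∧ U)) = True → True = True
W ↔ ((V ↔ (U ⊕ W)) → (V ∧ (V ∧ U))) = False ↔ True = False
W ∨ X = False ∨ True = True
Z ∧ V = False ∧ True = False
U ⊕ (Z ∧ V) = True ⊕ False = True
(W ∨ X) → (U ⊕ (Z ∧ V)) = True → True = True
U → V = True → True = True
((W ∨ X) → (U ⊕ (Z ∧ V))) ⊕ (U → V) = True ⊕ True = False
Y ↔ U = False ↔ True = False
(((W ∨ X) → (U ⊕ (Z ∧ V))) ⊕ (U → V)) ↔ (Y ↔ U) = False ↔ False = True
(W ↔ ((V ↔ (U ⊕ W)) → (V ∧ (V ∧ U)))) ⊕ ((((W ∨ X) → (U ⊕ (Z ∧ V))) ⊕ (U → V)) ↔ (Y ↔ U)) = False ⊕ True = True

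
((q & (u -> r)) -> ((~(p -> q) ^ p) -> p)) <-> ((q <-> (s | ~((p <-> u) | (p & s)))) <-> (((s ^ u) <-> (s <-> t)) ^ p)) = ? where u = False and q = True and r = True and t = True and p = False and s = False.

u -> r = False -> True = True
q & (u -> r) = True & True = True
p -> q = False -> True = True
~(p -> q) = ~True = False
~(p -> q) ^ p = False ^ False = False
(~(p -> q) ^ p) -> p = False -> False = True
(q & (u -> r)) -> ((~(p -> q) ^ p) -> p) = True -> True = True
p <-> u = False <-> False = True
p & s = False & False = False
(p <-> u) | (p & s) = True | False = True
~((p <-> u) | (p & s)) = ~True = False
s | ~((p <-> u) | (p & s)) = False | False = False
q <-> (s | ~((p <-> u) | (p & s))) = True <-> False = False
s ^ u = False ^ False = False
s <-> t = False <-> True = False
(s ^ u) <-> (s <-> t) = False <-> False = True
((s ^ u) <-> (s <-> t)) ^ p = True ^ False = True
(q <-> (s | ~((p <-> u) | (p & s)))) <-> (((s ^ u) <-> (s <-> t)) ^ p) = False <-> True = False
((q & (u -> r)) -> ((~(p -> q) ^ p) -> p)) <-> ((q <-> (s | ~((p <-> u) | (p & s)))) <-> (((s ^ u) <-> (s <-> t)) ^ p)) = True <-> False = False

False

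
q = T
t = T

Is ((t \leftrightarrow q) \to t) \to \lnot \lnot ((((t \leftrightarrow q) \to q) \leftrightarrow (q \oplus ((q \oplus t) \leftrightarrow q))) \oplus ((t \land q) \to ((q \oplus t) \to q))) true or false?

Substituting q=T, t=T:
t \leftrightarrow q = T \leftrightarrow T = T
(t \leftrightarrow q) \to t = T \to T = T
t \leftrightarrow q = T \leftrightarrow T = T
(t \leftrightarrow q) \to q = T \to T = T
q \oplus t = T \oplus T = F
(q \oplus t) \leftrightarrow q = F \leftrightarrow T = F
q \oplus ((q \oplus t) \leftrightarrow q) = T \oplus F = T
((t \leftrightarrow q) \to q) \leftrightarrow (q \oplus ((q \oplus t) \leftrightarrow q)) = T \leftrightarrow T = T
t \land q = T \land T = T
q \oplus t = T \oplus T = F
(q \oplus t) \to q = F \to T = T
(t \land q) \to ((q \oplus t) \to q) = T \to T = T
(((t \leftrightarrow q) \to q) \leftrightarrow (q \oplus ((q \oplus t) \leftrightarrow q))) \oplus ((t \land q) \to ((q \oplus t) \to q)) = T \oplus T = F
\lnot ((((t \leftrightarrow q) \to q) \leftrightarrow (q \oplus ((q \oplus t) \leftrightarrow q))) \oplus ((t \land q) \to ((q \oplus t) \to q))) = \lnot F = T
\lnot \lnot ((((t \leftrightarrow q) \to q) \leftrightarrow (q \oplus ((q \oplus t) \leftrightarrow q))) \oplus ((t \land q) \to ((q \oplus t) \to q))) = \lnot T = F
((t \leftrightarrow q) \to t) \to \lnot \lnot ((((t \leftrightarrow q) \to q) \leftrightarrow (q \oplus ((q \oplus t) \leftrightarrow q))) \oplus ((t \land q) \to ((q \oplus t) \to q))) = T \to F = F

F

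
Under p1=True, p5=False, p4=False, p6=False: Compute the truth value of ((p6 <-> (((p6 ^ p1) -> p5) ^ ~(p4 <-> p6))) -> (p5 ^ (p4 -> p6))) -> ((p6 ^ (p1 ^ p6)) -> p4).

False

Substituting p1=True, p5=False, p4=False, p6=False:
p6 ^ p1 = False ^ True = True
(p6 ^ p1) -> p5 = True -> False = False
p4 <-> p6 = False <-> False = True
~(p4 <-> p6) = ~True = False
((p6 ^ p1) -> p5) ^ ~(p4 <-> p6) = False ^ False = False
p6 <-> (((p6 ^ p1) -> p5) ^ ~(p4 <-> p6)) = False <-> False = True
p4 -> p6 = False -> False = True
p5 ^ (p4 -> p6) = False ^ True = True
(p6 <-> (((p6 ^ p1) -> p5) ^ ~(p4 <-> p6))) -> (p5 ^ (p4 -> p6)) = True -> True = True
p1 ^ p6 = True ^ False = True
p6 ^ (p1 ^ p6) = False ^ True = True
(p6 ^ (p1 ^ p6)) -> p4 = True -> False = False
((p6 <-> (((p6 ^ p1) -> p5) ^ ~(p4 <-> p6))) -> (p5 ^ (p4 -> p6))) -> ((p6 ^ (p1 ^ p6)) -> p4) = True -> False = False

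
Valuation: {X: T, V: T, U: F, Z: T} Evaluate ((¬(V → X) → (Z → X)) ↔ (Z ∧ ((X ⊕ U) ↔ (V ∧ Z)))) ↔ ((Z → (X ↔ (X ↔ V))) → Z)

V → X = T → T = T
¬(V → X) = ¬T = F
Z → X = T → T = T
¬(V → X) → (Z → X) = F → T = T
X ⊕ U = T ⊕ F = T
V ∧ Z = T ∧ T = T
(X ⊕ U) ↔ (V ∧ Z) = T ↔ T = T
Z ∧ ((X ⊕ U) ↔ (V ∧ Z)) = T ∧ T = T
(¬(V → X) → (Z → X)) ↔ (Z ∧ ((X ⊕ U) ↔ (V ∧ Z))) = T ↔ T = T
X ↔ V = T ↔ T = T
X ↔ (X ↔ V) = T ↔ T = T
Z → (X ↔ (X ↔ V)) = T → T = T
(Z → (X ↔ (X ↔ V))) → Z = T → T = T
((¬(V → X) → (Z → X)) ↔ (Z ∧ ((X ⊕ U) ↔ (V ∧ Z)))) ↔ ((Z → (X ↔ (X ↔ V))) → Z) = T ↔ T = T

T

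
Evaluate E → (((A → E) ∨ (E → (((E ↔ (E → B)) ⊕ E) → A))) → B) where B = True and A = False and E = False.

True

A → E = False → False = True
E → B = False → True = True
E ↔ (E → B) = False ↔ True = False
(E ↔ (E → B)) ⊕ E = False ⊕ False = False
((E ↔ (E → B)) ⊕ E) → A = False → False = True
E → (((E ↔ (E → B)) ⊕ E) → A) = False → True = True
(A → E) ∨ (E → (((E ↔ (E → B)) ⊕ E) → A)) = True ∨ True = True
((A → E) ∨ (E → (((E ↔ (E → B)) ⊕ E) → A))) → B = True → True = True
E → (((A → E) ∨ (E → (((E ↔ (E → B)) ⊕ E) → A))) → B) = False → True = True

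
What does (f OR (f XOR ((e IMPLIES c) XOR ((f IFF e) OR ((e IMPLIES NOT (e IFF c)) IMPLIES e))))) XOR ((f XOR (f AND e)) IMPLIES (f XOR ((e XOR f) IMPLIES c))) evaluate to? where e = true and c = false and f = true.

false

e IMPLIES c = true IMPLIES false = false
f IFF e = true IFF true = true
e IFF c = true IFF false = false
NOT (e IFF c) = NOT false = true
e IMPLIES NOT (e IFF c) = true IMPLIES true = true
(e IMPLIES NOT (e IFF c)) IMPLIES e = true IMPLIES true = true
(f IFF e) OR ((e IMPLIES NOT (e IFF c)) IMPLIES e) = true OR true = true
(e IMPLIES c) XOR ((f IFF e) OR ((e IMPLIES NOT (e IFF c)) IMPLIES e)) = false XOR true = true
f XOR ((e IMPLIES c) XOR ((f IFF e) OR ((e IMPLIES NOT (e IFF c)) IMPLIES e))) = true XOR true = false
f OR (f XOR ((e IMPLIES c) XOR ((f IFF e) OR ((e IMPLIES NOT (e IFF c)) IMPLIES e)))) = true OR false = true
f AND e = true AND true = true
f XOR (f AND e) = true XOR true = false
e XOR f = true XOR true = false
(e XOR f) IMPLIES c = false IMPLIES false = true
f XOR ((e XOR f) IMPLIES c) = true XOR true = false
(f XOR (f AND e)) IMPLIES (f XOR ((e XOR f) IMPLIES c)) = false IMPLIES false = true
(f OR (f XOR ((e IMPLIES c) XOR ((f IFF e) OR ((e IMPLIES NOT (e IFF c)) IMPLIES e))))) XOR ((f XOR (f AND e)) IMPLIES (f XOR ((e XOR f) IMPLIES c))) = true XOR true = false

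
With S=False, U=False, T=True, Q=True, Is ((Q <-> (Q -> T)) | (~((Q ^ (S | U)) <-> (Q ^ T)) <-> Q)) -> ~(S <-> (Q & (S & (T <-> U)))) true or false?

False

Q -> T = True -> True = True
Q <-> (Q -> T) = True <-> True = True
S | U = False | False = False
Q ^ (S | U) = True ^ False = True
Q ^ T = True ^ True = False
(Q ^ (S | U)) <-> (Q ^ T) = True <-> False = False
~((Q ^ (S | U)) <-> (Q ^ T)) = ~False = True
~((Q ^ (S | U)) <-> (Q ^ T)) <-> Q = True <-> True = True
(Q <-> (Q -> T)) | (~((Q ^ (S | U)) <-> (Q ^ T)) <-> Q) = True | True = True
T <-> U = True <-> False = False
S & (T <-> U) = False & False = False
Q & (S & (T <-> U)) = True & False = False
S <-> (Q & (S & (T <-> U))) = False <-> False = True
~(S <-> (Q & (S & (T <-> U)))) = ~True = False
((Q <-> (Q -> T)) | (~((Q ^ (S | U)) <-> (Q ^ T)) <-> Q)) -> ~(S <-> (Q & (S & (T <-> U)))) = True -> False = False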